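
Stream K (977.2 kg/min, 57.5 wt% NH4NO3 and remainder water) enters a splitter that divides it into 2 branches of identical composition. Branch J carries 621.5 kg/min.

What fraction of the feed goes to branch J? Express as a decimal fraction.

0.636

Fraction to J = 621.5/977.2 = 0.6360.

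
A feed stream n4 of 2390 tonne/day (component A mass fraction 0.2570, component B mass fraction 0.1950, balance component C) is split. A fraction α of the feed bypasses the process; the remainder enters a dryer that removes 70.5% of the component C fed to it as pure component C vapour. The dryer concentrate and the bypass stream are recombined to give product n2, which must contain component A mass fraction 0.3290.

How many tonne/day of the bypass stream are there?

1036 tonne/day

All 2390×0.257 = 614.23 tonne/day of component A reaches n2, so n2 = 614.23/0.329 = 1867 tonne/day and vapour = 523.04 tonne/day.
The evaporator receives (1−α)·2390 of feed at 0.548 component C and removes 0.705 of that component C:
0.705×0.548×(1−α)×2390 = 523.04
(1−α) = 523.04/923.35 = 0.5665;  α = 0.4335.
Bypass flow = 0.4335×2390 = 1036.2 tonne/day.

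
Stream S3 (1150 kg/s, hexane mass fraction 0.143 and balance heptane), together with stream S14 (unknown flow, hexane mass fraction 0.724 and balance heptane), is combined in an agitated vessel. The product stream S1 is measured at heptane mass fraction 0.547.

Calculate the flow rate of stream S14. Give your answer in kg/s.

Let S14 be the unknown flow. Total out = 1150 + S14.
heptane balance: 985.55 + 0.276·S14 = 0.547·(1150 + S14)
(0.276 − 0.547)·S14 = 0.547×1150 − 985.55 = -356.5
S14 = -356.5 / -0.271 = 1315.5 kg/s

1315 kg/s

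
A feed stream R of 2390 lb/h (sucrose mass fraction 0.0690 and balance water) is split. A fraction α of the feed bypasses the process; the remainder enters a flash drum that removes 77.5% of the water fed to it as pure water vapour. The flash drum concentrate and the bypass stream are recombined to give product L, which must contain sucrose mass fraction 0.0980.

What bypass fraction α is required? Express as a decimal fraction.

0.590

All 2390×0.069 = 164.91 lb/h of sucrose reaches L, so L = 164.91/0.098 = 1682.8 lb/h and vapour = 707.24 lb/h.
The evaporator receives (1−α)·2390 of feed at 0.931 water and removes 0.775 of that water:
0.775×0.931×(1−α)×2390 = 707.24
(1−α) = 707.24/1724.4 = 0.4101;  α = 0.5899.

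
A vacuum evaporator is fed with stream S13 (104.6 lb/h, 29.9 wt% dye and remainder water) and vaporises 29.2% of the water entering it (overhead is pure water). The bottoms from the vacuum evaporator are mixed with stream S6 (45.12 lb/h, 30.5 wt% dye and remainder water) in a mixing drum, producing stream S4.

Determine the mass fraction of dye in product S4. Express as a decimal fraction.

0.351

Vapour removed = 0.292×0.701×104.6 = 21.411 lb/h; concentrate = 83.189 lb/h.
dye reaching the mixer = 31.275 (from concentrate) + 45.12×0.305 = 45.037 lb/h.
Product flow = 83.189 + 45.12 = 128.31 lb/h; dye fraction = 0.351.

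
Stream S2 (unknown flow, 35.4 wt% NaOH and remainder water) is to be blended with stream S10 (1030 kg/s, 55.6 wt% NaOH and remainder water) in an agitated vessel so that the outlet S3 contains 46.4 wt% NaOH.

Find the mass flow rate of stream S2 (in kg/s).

861.5 kg/s

Let S2 be the unknown flow. Total out = 1030 + S2.
NaOH balance: 572.68 + 0.354·S2 = 0.464·(1030 + S2)
(0.354 − 0.464)·S2 = 0.464×1030 − 572.68 = -94.76
S2 = -94.76 / -0.110 = 861.45 kg/s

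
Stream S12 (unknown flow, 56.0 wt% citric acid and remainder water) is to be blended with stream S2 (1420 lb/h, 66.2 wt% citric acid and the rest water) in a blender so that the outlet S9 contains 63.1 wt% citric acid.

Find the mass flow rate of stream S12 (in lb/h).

Let S12 be the unknown flow. Total out = 1420 + S12.
citric acid balance: 940.04 + 0.560·S12 = 0.631·(1420 + S12)
(0.560 − 0.631)·S12 = 0.631×1420 − 940.04 = -44.02
S12 = -44.02 / -0.071 = 620 lb/h

620 lb/h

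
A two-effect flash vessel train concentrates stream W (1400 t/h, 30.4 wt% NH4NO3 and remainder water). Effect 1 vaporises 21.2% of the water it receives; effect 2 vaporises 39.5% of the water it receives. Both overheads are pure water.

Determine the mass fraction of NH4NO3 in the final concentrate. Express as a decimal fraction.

water in feed = 1400×0.696 = 974.4 t/h.
After stage 1: water left = (1−0.212)×974.4 = 767.83; stream total = 1193.4 t/h.
After stage 2: water left = (1−0.395)×767.83 = 464.54; final concentrate = 890.14 t/h.
NH4NO3 fraction = 425.6/890.14 = 0.478.

0.478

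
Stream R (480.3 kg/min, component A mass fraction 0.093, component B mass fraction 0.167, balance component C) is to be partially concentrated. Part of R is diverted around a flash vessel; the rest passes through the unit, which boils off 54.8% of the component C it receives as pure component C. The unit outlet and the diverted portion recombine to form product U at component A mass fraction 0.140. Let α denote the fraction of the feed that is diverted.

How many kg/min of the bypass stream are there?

82.68 kg/min

All 480.3×0.093 = 44.668 kg/min of component A reaches U, so U = 44.668/0.140 = 319.06 kg/min and vapour = 161.24 kg/min.
The evaporator receives (1−α)·480.3 of feed at 0.740 component C and removes 0.548 of that component C:
0.548×0.740×(1−α)×480.3 = 161.24
(1−α) = 161.24/194.77 = 0.8279;  α = 0.1721.
Bypass flow = 0.1721×480.3 = 82.678 kg/min.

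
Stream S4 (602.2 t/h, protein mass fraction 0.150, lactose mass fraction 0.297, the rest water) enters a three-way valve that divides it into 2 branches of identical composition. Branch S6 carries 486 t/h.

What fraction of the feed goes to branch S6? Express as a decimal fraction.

0.807

Fraction to S6 = 486/602.2 = 0.8070.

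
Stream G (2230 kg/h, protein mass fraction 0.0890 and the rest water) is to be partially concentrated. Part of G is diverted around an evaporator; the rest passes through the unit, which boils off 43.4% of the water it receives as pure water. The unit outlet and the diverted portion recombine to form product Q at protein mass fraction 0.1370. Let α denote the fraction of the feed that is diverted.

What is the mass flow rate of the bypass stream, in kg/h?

253.9 kg/h

All 2230×0.089 = 198.47 kg/h of protein reaches Q, so Q = 198.47/0.137 = 1448.7 kg/h and vapour = 781.31 kg/h.
The evaporator receives (1−α)·2230 of feed at 0.911 water and removes 0.434 of that water:
0.434×0.911×(1−α)×2230 = 781.31
(1−α) = 781.31/881.68 = 0.8862;  α = 0.1138.
Bypass flow = 0.1138×2230 = 253.86 kg/h.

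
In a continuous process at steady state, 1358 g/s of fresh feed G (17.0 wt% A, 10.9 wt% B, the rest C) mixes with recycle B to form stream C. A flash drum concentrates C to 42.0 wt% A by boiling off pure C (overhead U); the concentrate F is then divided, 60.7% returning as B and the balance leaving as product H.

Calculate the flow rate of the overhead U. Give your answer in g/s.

808.3 g/s

Overall A balance (none leaves overhead): A in fresh feed = A in product, i.e. 1358×0.170 = (1−0.607)·F·0.420.
F = 230.86/(0.420×0.393) = 1398.6 g/s.
Recycle B = 0.607×1398.6 = 848.98 g/s.
Combined feed C = 1358 + 848.98 = 2207 g/s.
Overhead U = C − F = 2207 − 1398.6 = 808.33 g/s.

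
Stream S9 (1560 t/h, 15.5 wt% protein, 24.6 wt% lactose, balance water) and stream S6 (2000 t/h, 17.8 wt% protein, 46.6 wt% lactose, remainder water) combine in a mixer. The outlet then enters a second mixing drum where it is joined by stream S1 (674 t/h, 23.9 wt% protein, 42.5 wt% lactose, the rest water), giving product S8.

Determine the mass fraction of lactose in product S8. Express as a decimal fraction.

0.3784

Overall, product flow = 4234 t/h.
lactose in = 1560×0.246 + 2000×0.466 + 674×0.425 = 1602.2 t/h.
lactose fraction in S8 = 0.3784.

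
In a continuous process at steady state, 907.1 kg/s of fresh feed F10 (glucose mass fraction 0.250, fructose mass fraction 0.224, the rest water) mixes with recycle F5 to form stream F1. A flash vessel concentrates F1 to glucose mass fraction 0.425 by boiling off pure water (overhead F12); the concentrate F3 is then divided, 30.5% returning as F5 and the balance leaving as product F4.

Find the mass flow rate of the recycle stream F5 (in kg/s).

Overall glucose balance (none leaves overhead): glucose in fresh feed = glucose in product, i.e. 907.1×0.250 = (1−0.305)·F3·0.425.
F3 = 226.78/(0.425×0.695) = 767.75 kg/s.
Recycle F5 = 0.305×767.75 = 234.16 kg/s.

234.2 kg/s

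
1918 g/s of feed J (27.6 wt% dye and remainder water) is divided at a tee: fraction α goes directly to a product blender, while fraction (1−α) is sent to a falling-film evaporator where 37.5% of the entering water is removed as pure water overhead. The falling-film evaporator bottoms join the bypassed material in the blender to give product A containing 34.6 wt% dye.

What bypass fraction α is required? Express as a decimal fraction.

All 1918×0.276 = 529.37 g/s of dye reaches A, so A = 529.37/0.346 = 1530 g/s and vapour = 388.03 g/s.
The evaporator receives (1−α)·1918 of feed at 0.724 water and removes 0.375 of that water:
0.375×0.724×(1−α)×1918 = 388.03
(1−α) = 388.03/520.74 = 0.7452;  α = 0.2548.

0.255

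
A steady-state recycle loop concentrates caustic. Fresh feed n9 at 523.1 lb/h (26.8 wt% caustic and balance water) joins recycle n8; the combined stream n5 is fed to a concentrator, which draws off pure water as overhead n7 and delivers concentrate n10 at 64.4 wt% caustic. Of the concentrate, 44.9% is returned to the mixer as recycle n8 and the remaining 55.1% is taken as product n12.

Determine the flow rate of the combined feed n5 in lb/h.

Overall caustic balance (none leaves overhead): caustic in fresh feed = caustic in product, i.e. 523.1×0.268 = (1−0.449)·n10·0.644.
n10 = 140.19/(0.644×0.551) = 395.08 lb/h.
Recycle n8 = 0.449×395.08 = 177.39 lb/h.
Combined feed n5 = 523.1 + 177.39 = 700.49 lb/h.

700.5 lb/h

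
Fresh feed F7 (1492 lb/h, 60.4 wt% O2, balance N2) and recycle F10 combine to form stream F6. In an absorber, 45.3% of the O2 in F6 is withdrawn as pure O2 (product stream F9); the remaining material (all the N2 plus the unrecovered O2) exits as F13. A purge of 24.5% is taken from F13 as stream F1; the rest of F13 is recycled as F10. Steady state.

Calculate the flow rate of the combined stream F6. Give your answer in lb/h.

N2 enters only via F7 and leaves only via the purge: 1492×0.396 = 0.245×(N2 in F13), and the absorber passes all N2, so N2 in F6 = N2 in F13 = 2411.6 lb/h.
O2 in F6: m_A = 1492×0.604 + (1−0.245)·(1−0.453)·m_A, so m_A = 901.17/0.5870 = 1535.2 lb/h.
F6 = 1535.2 + 2411.6 = 3946.7 lb/h.

3947 lb/h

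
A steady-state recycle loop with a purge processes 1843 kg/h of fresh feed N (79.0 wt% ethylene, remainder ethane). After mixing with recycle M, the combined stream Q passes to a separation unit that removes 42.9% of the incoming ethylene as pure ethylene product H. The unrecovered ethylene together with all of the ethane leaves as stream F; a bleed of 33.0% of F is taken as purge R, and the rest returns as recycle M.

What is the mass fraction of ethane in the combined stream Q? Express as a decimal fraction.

0.3322

ethane enters only via N and leaves only via the purge: 1843×0.210 = 0.330×(ethane in F), and the separation unit passes all ethane, so ethane in Q = ethane in F = 1172.8 kg/h.
ethylene in Q: m_A = 1843×0.790 + (1−0.330)·(1−0.429)·m_A, so m_A = 1456/0.6174 = 2358.1 kg/h.
Q = 2358.1 + 1172.8 = 3530.9 kg/h.
ethane fraction in Q = 1172.8/3530.9 = 0.3322.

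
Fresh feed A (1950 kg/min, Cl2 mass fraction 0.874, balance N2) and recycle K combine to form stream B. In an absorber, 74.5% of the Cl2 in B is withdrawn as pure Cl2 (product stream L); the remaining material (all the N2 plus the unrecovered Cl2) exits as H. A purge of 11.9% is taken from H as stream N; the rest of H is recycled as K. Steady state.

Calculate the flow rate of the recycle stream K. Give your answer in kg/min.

2313 kg/min

N2 enters only via A and leaves only via the purge: 1950×0.126 = 0.119×(N2 in H), and the absorber passes all N2, so N2 in B = N2 in H = 2064.7 kg/min.
Cl2 in B: m_A = 1950×0.874 + (1−0.119)·(1−0.745)·m_A, so m_A = 1704.3/0.7753 = 2198.1 kg/min.
H = (1−0.745)×2198.1 + 2064.7 = 2625.2 kg/min.
Recycle K = (1−0.119)×2625.2 = 2312.8 kg/min.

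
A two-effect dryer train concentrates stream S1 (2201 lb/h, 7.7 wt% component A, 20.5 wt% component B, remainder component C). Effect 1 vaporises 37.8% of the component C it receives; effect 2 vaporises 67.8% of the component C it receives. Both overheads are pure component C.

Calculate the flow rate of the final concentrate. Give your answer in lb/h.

937.2 lb/h

component C in feed = 2201×0.718 = 1580.3 lb/h.
After stage 1: component C left = (1−0.378)×1580.3 = 982.96; stream total = 1603.6 lb/h.
After stage 2: component C left = (1−0.678)×982.96 = 316.51; final concentrate = 937.19 lb/h.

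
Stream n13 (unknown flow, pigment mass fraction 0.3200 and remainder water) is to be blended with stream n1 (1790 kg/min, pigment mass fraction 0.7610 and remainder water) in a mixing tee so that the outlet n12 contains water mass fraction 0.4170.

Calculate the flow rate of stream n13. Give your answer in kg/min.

1211 kg/min

Let n13 be the unknown flow. Total out = 1790 + n13.
water balance: 427.81 + 0.680·n13 = 0.417·(1790 + n13)
(0.680 − 0.417)·n13 = 0.417×1790 − 427.81 = 318.62
n13 = 318.62 / 0.263 = 1211.5 kg/min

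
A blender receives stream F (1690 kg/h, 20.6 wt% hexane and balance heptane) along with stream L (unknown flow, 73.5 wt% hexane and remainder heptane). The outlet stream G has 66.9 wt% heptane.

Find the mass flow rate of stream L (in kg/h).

Let L be the unknown flow. Total out = 1690 + L.
heptane balance: 1341.9 + 0.265·L = 0.669·(1690 + L)
(0.265 − 0.669)·L = 0.669×1690 − 1341.9 = -211.25
L = -211.25 / -0.404 = 522.9 kg/h

522.9 kg/h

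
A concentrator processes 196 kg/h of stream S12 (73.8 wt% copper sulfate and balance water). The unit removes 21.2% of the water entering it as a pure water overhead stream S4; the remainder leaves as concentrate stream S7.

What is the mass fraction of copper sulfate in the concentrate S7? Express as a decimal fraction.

0.7814

copper sulfate is not removed: 196×0.738 = 144.65 kg/h of copper sulfate enters S7.
water entering = 196×0.262 = 51.352 kg/h; overhead removed = 0.212×51.352 = 10.887 kg/h.
Concentrate = 196 − 10.887 = 185.11 kg/h.
Mass fraction = 144.65/185.11 = 0.7814.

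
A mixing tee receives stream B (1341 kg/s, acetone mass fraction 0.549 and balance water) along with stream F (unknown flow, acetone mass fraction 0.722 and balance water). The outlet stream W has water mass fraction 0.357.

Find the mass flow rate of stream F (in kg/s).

Let F be the unknown flow. Total out = 1341 + F.
water balance: 604.79 + 0.278·F = 0.357·(1341 + F)
(0.278 − 0.357)·F = 0.357×1341 − 604.79 = -126.05
F = -126.05 / -0.079 = 1595.6 kg/s

1596 kg/s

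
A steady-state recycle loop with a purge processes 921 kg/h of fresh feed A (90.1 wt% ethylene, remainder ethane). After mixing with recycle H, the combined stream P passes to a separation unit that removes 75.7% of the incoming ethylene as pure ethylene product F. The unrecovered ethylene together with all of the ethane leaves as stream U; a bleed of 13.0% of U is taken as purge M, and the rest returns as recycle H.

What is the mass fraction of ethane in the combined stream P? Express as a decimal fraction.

ethane enters only via A and leaves only via the purge: 921×0.099 = 0.130×(ethane in U), and the separation unit passes all ethane, so ethane in P = ethane in U = 701.38 kg/h.
ethylene in P: m_A = 921×0.901 + (1−0.130)·(1−0.757)·m_A, so m_A = 829.82/0.7886 = 1052.3 kg/h.
P = 1052.3 + 701.38 = 1753.7 kg/h.
ethane fraction in P = 701.38/1753.7 = 0.4000.

0.4000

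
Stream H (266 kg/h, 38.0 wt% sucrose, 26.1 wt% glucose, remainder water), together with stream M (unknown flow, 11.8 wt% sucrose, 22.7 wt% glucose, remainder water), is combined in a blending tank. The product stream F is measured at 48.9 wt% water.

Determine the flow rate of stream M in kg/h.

208.3 kg/h

Let M be the unknown flow. Total out = 266 + M.
water balance: 95.494 + 0.655·M = 0.489·(266 + M)
(0.655 − 0.489)·M = 0.489×266 − 95.494 = 34.58
M = 34.58 / 0.166 = 208.31 kg/h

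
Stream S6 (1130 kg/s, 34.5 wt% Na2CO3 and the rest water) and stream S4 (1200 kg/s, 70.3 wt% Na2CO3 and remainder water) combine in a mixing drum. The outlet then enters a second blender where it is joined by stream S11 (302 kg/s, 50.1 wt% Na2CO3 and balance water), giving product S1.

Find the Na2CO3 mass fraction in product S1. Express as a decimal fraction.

0.526

Overall, product flow = 2632 kg/s.
Na2CO3 in = 1130×0.345 + 1200×0.703 + 302×0.501 = 1384.8 kg/s.
Na2CO3 fraction in S1 = 0.526.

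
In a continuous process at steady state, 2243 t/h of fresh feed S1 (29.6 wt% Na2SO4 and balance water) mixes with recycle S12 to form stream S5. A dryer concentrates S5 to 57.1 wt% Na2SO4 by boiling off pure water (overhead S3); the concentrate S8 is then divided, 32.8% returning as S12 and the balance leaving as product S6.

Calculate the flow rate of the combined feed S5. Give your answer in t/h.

Overall Na2SO4 balance (none leaves overhead): Na2SO4 in fresh feed = Na2SO4 in product, i.e. 2243×0.296 = (1−0.328)·S8·0.571.
S8 = 663.93/(0.571×0.672) = 1730.3 t/h.
Recycle S12 = 0.328×1730.3 = 567.53 t/h.
Combined feed S5 = 2243 + 567.53 = 2810.5 t/h.

2811 t/h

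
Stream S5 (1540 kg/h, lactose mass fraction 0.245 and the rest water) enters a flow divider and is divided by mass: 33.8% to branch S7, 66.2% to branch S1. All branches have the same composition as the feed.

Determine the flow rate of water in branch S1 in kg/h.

Branch S1 total = 0.662×1540 = 1019.5 kg/h.
water in S1 = 0.755×1019.5 = 769.71 kg/h.

769.7 kg/h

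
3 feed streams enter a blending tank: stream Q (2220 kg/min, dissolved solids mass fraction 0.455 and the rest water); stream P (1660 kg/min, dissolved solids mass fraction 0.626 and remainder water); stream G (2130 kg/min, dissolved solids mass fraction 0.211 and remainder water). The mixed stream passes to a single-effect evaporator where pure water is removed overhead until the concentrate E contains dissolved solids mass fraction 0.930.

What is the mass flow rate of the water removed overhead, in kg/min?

3323 kg/min

dissolved solids entering = 2220×0.455 + 1660×0.626 + 2130×0.211 = 2498.7 kg/min.
All dissolved solids reports to E, so E = 2498.7/0.930 = 2686.8 kg/min.
Total feed = 6010 kg/min; overhead = 6010 − 2686.8 = 3323.2 kg/min.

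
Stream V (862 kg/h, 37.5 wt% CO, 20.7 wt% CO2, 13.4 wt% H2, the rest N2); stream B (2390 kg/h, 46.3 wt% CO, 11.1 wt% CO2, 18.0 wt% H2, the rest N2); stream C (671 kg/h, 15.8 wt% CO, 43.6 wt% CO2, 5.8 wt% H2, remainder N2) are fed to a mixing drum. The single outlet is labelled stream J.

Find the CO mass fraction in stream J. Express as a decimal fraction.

Total flow out = 862 + 2390 + 671 = 3923 kg/h.
CO in = 862×0.375 + 2390×0.463 + 671×0.158 = 1535.8 kg/h.
CO mass fraction in J = 1535.8/3923 = 0.391.

0.391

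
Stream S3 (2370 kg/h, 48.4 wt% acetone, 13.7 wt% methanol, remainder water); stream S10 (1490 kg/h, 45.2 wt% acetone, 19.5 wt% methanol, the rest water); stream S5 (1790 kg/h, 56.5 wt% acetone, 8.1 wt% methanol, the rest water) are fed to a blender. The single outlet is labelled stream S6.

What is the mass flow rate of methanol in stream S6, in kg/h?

methanol out = methanol in = 2370×0.137 + 1490×0.195 + 1790×0.081 = 760.23 kg/h.

760.2 kg/h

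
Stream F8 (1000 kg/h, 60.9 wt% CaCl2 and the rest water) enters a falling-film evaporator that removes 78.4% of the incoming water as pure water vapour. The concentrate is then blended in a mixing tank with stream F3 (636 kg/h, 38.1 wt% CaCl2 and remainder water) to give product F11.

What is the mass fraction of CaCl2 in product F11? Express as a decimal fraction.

Vapour removed = 0.784×0.391×1000 = 306.54 kg/h; concentrate = 693.46 kg/h.
CaCl2 reaching the mixer = 609 (from concentrate) + 636×0.381 = 851.32 kg/h.
Product flow = 693.46 + 636 = 1329.5 kg/h; CaCl2 fraction = 0.6403.

0.6403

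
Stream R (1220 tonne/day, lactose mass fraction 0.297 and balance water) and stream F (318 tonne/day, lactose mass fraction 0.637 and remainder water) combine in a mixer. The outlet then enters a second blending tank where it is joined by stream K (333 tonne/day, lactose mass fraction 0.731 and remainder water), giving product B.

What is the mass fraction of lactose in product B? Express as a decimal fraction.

Overall, product flow = 1871 tonne/day.
lactose in = 1220×0.297 + 318×0.637 + 333×0.731 = 808.33 tonne/day.
lactose fraction in B = 0.432.

0.432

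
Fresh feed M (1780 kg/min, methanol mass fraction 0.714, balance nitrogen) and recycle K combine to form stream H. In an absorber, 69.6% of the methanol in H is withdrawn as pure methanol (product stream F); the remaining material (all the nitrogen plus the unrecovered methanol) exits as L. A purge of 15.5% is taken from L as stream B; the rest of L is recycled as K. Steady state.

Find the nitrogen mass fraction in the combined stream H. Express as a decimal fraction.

nitrogen enters only via M and leaves only via the purge: 1780×0.286 = 0.155×(nitrogen in L), and the absorber passes all nitrogen, so nitrogen in H = nitrogen in L = 3284.4 kg/min.
methanol in H: m_A = 1780×0.714 + (1−0.155)·(1−0.696)·m_A, so m_A = 1270.9/0.7431 = 1710.2 kg/min.
H = 1710.2 + 3284.4 = 4994.6 kg/min.
nitrogen fraction in H = 3284.4/4994.6 = 0.658.

0.658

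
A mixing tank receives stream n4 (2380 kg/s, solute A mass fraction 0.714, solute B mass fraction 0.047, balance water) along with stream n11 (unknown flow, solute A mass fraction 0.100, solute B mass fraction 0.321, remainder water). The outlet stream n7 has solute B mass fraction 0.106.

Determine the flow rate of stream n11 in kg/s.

Let n11 be the unknown flow. Total out = 2380 + n11.
solute B balance: 111.86 + 0.321·n11 = 0.106·(2380 + n11)
(0.321 − 0.106)·n11 = 0.106×2380 − 111.86 = 140.42
n11 = 140.42 / 0.215 = 653.12 kg/s

653.1 kg/s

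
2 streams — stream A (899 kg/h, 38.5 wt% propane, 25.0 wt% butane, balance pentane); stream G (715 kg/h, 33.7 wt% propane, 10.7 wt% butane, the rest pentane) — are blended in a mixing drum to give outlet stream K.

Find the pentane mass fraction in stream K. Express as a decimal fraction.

0.450

Total flow out = 899 + 715 = 1614 kg/h.
pentane in = 899×0.365 + 715×0.556 = 725.67 kg/h.
pentane mass fraction in K = 725.67/1614 = 0.450.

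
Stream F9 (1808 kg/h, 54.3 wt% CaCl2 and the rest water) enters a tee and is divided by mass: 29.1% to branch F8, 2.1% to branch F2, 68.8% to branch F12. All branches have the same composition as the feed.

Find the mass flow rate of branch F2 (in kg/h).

37.97 kg/h

Branch F2 flow = 0.021×1808 = 37.968 kg/h.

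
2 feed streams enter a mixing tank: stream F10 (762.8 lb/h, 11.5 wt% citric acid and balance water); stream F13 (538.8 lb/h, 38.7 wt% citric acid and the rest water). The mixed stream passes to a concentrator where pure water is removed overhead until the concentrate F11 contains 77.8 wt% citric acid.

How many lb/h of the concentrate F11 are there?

380.8 lb/h

citric acid entering = 762.8×0.115 + 538.8×0.387 = 296.24 lb/h.
All citric acid reports to F11, so F11 = 296.24/0.778 = 380.77 lb/h.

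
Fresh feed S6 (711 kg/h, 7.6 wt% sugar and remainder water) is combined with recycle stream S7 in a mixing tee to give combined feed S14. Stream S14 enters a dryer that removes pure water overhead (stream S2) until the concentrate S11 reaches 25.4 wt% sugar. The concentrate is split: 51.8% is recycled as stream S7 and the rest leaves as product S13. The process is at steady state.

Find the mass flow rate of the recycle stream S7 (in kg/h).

Overall sugar balance (none leaves overhead): sugar in fresh feed = sugar in product, i.e. 711×0.076 = (1−0.518)·S11·0.254.
S11 = 54.036/(0.254×0.482) = 441.37 kg/h.
Recycle S7 = 0.518×441.37 = 228.63 kg/h.

228.6 kg/h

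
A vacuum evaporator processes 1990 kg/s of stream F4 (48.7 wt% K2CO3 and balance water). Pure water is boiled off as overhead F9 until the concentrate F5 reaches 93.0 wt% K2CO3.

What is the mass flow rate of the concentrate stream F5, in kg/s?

1042 kg/s

K2CO3 is conserved: 1990×0.487 = 969.13 kg/s all reports to the concentrate.
Concentrate = 969.13/(target fraction) = 1042.1 kg/s.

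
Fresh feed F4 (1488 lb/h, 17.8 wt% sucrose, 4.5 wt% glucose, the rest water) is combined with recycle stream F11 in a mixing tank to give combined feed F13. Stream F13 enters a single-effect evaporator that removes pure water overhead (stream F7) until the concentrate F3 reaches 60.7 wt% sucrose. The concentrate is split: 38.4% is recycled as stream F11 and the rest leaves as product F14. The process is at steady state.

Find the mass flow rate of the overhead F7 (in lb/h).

Overall sucrose balance (none leaves overhead): sucrose in fresh feed = sucrose in product, i.e. 1488×0.178 = (1−0.384)·F3·0.607.
F3 = 264.86/(0.607×0.616) = 708.36 lb/h.
Recycle F11 = 0.384×708.36 = 272.01 lb/h.
Combined feed F13 = 1488 + 272.01 = 1760 lb/h.
Overhead F7 = F13 − F3 = 1760 − 708.36 = 1051.7 lb/h.

1052 lb/h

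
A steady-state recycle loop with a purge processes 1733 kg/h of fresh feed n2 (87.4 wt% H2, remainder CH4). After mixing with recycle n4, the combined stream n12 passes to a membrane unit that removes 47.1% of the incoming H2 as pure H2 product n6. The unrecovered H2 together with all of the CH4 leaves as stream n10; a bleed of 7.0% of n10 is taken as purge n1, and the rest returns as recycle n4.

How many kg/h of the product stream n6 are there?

1404 kg/h

H2 in n12: m_A = 1733×0.874 + (1−0.070)·(1−0.471)·m_A, so m_A = 1514.6/0.5080 = 2981.4 kg/h.
Product n6 = 0.471×2981.4 = 1404.2 kg/h.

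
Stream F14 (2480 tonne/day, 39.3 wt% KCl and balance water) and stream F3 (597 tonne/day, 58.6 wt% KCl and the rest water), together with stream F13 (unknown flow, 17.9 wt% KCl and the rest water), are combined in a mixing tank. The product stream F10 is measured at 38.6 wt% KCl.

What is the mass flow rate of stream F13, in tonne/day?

660.7 tonne/day

Let F13 be the unknown flow. Total out = 3077 + F13.
KCl balance: 1324.5 + 0.179·F13 = 0.386·(3077 + F13)
(0.179 − 0.386)·F13 = 0.386×3077 − 1324.5 = -136.76
F13 = -136.76 / -0.207 = 660.68 tonne/day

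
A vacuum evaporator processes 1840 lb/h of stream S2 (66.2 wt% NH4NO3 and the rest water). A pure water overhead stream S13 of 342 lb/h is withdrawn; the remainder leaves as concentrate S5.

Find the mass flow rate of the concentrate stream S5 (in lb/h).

1498 lb/h

Concentrate = 1840 − 342 = 1498 lb/h.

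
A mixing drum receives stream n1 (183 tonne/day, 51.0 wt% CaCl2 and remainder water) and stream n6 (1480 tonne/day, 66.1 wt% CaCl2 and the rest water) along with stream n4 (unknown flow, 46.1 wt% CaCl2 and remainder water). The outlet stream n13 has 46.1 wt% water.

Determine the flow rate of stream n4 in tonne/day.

2247 tonne/day

Let n4 be the unknown flow. Total out = 1663 + n4.
water balance: 591.39 + 0.539·n4 = 0.461·(1663 + n4)
(0.539 − 0.461)·n4 = 0.461×1663 − 591.39 = 175.25
n4 = 175.25 / 0.078 = 2246.8 tonne/day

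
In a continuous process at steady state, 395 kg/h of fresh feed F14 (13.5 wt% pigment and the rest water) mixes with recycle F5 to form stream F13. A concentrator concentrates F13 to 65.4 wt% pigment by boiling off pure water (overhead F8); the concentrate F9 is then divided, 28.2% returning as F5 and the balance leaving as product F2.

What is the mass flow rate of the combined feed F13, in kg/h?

Overall pigment balance (none leaves overhead): pigment in fresh feed = pigment in product, i.e. 395×0.135 = (1−0.282)·F9·0.654.
F9 = 53.325/(0.654×0.718) = 113.56 kg/h.
Recycle F5 = 0.282×113.56 = 32.024 kg/h.
Combined feed F13 = 395 + 32.024 = 427.02 kg/h.

427 kg/h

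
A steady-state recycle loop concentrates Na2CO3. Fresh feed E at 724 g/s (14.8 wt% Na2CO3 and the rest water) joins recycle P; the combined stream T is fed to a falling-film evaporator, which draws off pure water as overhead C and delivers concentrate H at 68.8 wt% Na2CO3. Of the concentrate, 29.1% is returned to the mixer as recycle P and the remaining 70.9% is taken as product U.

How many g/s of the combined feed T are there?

Overall Na2CO3 balance (none leaves overhead): Na2CO3 in fresh feed = Na2CO3 in product, i.e. 724×0.148 = (1−0.291)·H·0.688.
H = 107.15/(0.688×0.709) = 219.67 g/s.
Recycle P = 0.291×219.67 = 63.923 g/s.
Combined feed T = 724 + 63.923 = 787.92 g/s.

787.9 g/s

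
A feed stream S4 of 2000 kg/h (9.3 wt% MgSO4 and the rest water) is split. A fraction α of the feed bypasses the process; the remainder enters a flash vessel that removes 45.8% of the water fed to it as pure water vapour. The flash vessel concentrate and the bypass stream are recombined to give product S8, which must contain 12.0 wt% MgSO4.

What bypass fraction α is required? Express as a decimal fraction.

0.458

All 2000×0.093 = 186 kg/h of MgSO4 reaches S8, so S8 = 186/0.120 = 1550 kg/h and vapour = 450 kg/h.
The evaporator receives (1−α)·2000 of feed at 0.907 water and removes 0.458 of that water:
0.458×0.907×(1−α)×2000 = 450
(1−α) = 450/830.81 = 0.5416;  α = 0.4584.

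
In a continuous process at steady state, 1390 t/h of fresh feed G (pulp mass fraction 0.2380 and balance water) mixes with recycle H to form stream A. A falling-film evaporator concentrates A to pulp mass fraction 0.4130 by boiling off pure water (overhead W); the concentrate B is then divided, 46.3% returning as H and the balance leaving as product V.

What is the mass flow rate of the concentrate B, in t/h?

Overall pulp balance (none leaves overhead): pulp in fresh feed = pulp in product, i.e. 1390×0.238 = (1−0.463)·B·0.413.
B = 330.82/(0.413×0.537) = 1491.7 t/h.

1492 t/h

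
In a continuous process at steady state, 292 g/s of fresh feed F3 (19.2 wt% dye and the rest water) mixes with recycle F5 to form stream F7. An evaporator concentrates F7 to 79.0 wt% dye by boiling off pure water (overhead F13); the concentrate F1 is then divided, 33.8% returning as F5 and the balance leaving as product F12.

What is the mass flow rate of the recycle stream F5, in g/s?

36.23 g/s

Overall dye balance (none leaves overhead): dye in fresh feed = dye in product, i.e. 292×0.192 = (1−0.338)·F1·0.790.
F1 = 56.064/(0.790×0.662) = 107.2 g/s.
Recycle F5 = 0.338×107.2 = 36.234 g/s.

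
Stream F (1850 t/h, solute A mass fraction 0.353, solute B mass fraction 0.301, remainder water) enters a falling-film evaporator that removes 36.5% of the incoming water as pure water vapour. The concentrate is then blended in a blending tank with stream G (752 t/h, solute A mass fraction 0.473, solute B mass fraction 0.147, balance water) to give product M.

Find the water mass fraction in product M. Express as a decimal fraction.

Vapour removed = 0.365×0.346×1850 = 233.64 t/h; concentrate = 1616.4 t/h.
water reaching the mixer = 406.46 (from concentrate) + 752×0.380 = 692.22 t/h.
Product flow = 1616.4 + 752 = 2368.4 t/h; water fraction = 0.292.

0.292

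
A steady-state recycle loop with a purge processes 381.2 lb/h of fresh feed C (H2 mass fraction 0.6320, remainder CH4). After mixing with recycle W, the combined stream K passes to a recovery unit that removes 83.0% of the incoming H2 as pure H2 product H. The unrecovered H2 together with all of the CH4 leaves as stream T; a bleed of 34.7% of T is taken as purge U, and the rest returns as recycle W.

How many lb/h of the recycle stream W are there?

294.1 lb/h

CH4 enters only via C and leaves only via the purge: 381.2×0.368 = 0.347×(CH4 in T), and the recovery unit passes all CH4, so CH4 in K = CH4 in T = 404.27 lb/h.
H2 in K: m_A = 381.2×0.632 + (1−0.347)·(1−0.830)·m_A, so m_A = 240.92/0.8890 = 271 lb/h.
T = (1−0.830)×271 + 404.27 = 450.34 lb/h.
Recycle W = (1−0.347)×450.34 = 294.07 lb/h.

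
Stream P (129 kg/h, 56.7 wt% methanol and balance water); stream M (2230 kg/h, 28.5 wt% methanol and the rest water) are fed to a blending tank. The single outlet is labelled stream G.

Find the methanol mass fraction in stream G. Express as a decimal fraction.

0.3004

Total flow out = 129 + 2230 = 2359 kg/h.
methanol in = 129×0.567 + 2230×0.285 = 708.69 kg/h.
methanol mass fraction in G = 708.69/2359 = 0.3004.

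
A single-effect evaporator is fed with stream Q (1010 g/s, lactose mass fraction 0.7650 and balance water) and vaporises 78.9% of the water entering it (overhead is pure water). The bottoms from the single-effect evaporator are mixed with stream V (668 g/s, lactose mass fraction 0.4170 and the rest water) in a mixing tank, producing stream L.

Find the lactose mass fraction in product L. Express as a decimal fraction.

Vapour removed = 0.789×0.235×1010 = 187.27 g/s; concentrate = 822.73 g/s.
lactose reaching the mixer = 772.65 (from concentrate) + 668×0.417 = 1051.2 g/s.
Product flow = 822.73 + 668 = 1490.7 g/s; lactose fraction = 0.7052.

0.7052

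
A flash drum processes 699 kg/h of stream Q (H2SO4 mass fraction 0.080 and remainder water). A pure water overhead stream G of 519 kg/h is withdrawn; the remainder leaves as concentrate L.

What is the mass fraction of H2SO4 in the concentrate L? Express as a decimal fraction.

H2SO4 is not removed: 699×0.080 = 55.92 kg/h of H2SO4 enters L.
Concentrate = 699 − 519 = 180 kg/h.
Mass fraction = 55.92/180 = 0.311.

0.311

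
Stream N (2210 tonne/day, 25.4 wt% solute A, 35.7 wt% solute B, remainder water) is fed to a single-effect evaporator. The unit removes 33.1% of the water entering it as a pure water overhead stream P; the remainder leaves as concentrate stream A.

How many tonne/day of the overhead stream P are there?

284.6 tonne/day

water entering = 2210×0.389 = 859.69 tonne/day; overhead removed = 0.331×859.69 = 284.56 tonne/day.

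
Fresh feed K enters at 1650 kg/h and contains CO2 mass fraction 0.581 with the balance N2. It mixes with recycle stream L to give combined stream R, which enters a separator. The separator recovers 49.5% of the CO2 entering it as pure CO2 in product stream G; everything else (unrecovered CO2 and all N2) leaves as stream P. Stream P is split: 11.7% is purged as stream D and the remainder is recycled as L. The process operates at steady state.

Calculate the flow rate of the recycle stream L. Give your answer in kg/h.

N2 enters only via K and leaves only via the purge: 1650×0.419 = 0.117×(N2 in P), and the separator passes all N2, so N2 in R = N2 in P = 5909 kg/h.
CO2 in R: m_A = 1650×0.581 + (1−0.117)·(1−0.495)·m_A, so m_A = 958.65/0.5541 = 1730.1 kg/h.
P = (1−0.495)×1730.1 + 5909 = 6782.7 kg/h.
Recycle L = (1−0.117)×6782.7 = 5989.1 kg/h.

5989 kg/h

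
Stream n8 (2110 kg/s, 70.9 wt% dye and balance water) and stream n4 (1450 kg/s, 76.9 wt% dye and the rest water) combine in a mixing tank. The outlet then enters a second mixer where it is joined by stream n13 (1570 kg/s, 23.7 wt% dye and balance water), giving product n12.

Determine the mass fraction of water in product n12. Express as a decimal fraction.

0.4185

Overall, product flow = 5130 kg/s.
water in = 2110×0.291 + 1450×0.231 + 1570×0.763 = 2146.9 kg/s.
water fraction in n12 = 0.4185.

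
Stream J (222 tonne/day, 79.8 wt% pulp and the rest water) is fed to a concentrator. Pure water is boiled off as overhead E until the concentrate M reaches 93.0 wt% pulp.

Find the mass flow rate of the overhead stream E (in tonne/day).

31.51 tonne/day

pulp is conserved: 222×0.798 = 177.16 tonne/day all reports to the concentrate.
Concentrate = 177.16/(target fraction) = 190.49 tonne/day.
Overhead = 222 − 190.49 = 31.51 tonne/day.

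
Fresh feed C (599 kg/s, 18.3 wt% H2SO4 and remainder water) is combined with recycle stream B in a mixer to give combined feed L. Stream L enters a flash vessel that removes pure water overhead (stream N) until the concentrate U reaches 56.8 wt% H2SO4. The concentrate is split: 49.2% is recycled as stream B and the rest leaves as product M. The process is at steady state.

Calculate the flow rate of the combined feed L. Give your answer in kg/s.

785.9 kg/s

Overall H2SO4 balance (none leaves overhead): H2SO4 in fresh feed = H2SO4 in product, i.e. 599×0.183 = (1−0.492)·U·0.568.
U = 109.62/(0.568×0.508) = 379.9 kg/s.
Recycle B = 0.492×379.9 = 186.91 kg/s.
Combined feed L = 599 + 186.91 = 785.91 kg/s.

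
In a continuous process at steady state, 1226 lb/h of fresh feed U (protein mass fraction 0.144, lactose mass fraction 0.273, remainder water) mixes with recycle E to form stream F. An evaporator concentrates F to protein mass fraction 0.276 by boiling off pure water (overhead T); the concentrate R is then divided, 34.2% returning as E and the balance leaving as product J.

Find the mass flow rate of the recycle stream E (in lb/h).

332.5 lb/h

Overall protein balance (none leaves overhead): protein in fresh feed = protein in product, i.e. 1226×0.144 = (1−0.342)·R·0.276.
R = 176.54/(0.276×0.658) = 972.12 lb/h.
Recycle E = 0.342×972.12 = 332.46 lb/h.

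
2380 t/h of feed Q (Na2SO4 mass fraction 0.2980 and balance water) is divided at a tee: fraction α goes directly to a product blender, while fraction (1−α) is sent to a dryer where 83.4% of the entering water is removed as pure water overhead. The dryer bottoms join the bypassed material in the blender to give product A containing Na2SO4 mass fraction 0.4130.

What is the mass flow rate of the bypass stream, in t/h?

1248 t/h

All 2380×0.298 = 709.24 t/h of Na2SO4 reaches A, so A = 709.24/0.413 = 1717.3 t/h and vapour = 662.71 t/h.
The evaporator receives (1−α)·2380 of feed at 0.702 water and removes 0.834 of that water:
0.834×0.702×(1−α)×2380 = 662.71
(1−α) = 662.71/1393.4 = 0.4756;  α = 0.5244.
Bypass flow = 0.5244×2380 = 1248.1 t/h.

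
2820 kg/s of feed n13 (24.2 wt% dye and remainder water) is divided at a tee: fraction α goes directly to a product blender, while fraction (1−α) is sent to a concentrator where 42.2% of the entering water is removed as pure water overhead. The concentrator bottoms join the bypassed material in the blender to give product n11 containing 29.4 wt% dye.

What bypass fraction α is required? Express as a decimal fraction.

All 2820×0.242 = 682.44 kg/s of dye reaches n11, so n11 = 682.44/0.294 = 2321.2 kg/s and vapour = 498.78 kg/s.
The evaporator receives (1−α)·2820 of feed at 0.758 water and removes 0.422 of that water:
0.422×0.758×(1−α)×2820 = 498.78
(1−α) = 498.78/902.05 = 0.5529;  α = 0.4471.

0.447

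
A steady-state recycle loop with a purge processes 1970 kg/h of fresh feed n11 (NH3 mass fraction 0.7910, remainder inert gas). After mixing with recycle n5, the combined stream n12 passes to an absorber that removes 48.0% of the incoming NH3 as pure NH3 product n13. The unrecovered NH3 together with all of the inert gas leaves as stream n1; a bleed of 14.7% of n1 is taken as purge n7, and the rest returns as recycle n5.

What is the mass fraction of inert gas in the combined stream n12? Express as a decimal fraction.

0.5000

inert gas enters only via n11 and leaves only via the purge: 1970×0.209 = 0.147×(inert gas in n1), and the absorber passes all inert gas, so inert gas in n12 = inert gas in n1 = 2800.9 kg/h.
NH3 in n12: m_A = 1970×0.791 + (1−0.147)·(1−0.480)·m_A, so m_A = 1558.3/0.5564 = 2800.4 kg/h.
n12 = 2800.4 + 2800.9 = 5601.3 kg/h.
inert gas fraction in n12 = 2800.9/5601.3 = 0.5000.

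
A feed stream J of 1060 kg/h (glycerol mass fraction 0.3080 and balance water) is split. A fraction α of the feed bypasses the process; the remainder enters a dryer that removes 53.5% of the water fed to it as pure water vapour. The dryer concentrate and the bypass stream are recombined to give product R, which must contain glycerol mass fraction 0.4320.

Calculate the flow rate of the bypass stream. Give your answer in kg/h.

238.2 kg/h

All 1060×0.308 = 326.48 kg/h of glycerol reaches R, so R = 326.48/0.432 = 755.74 kg/h and vapour = 304.26 kg/h.
The evaporator receives (1−α)·1060 of feed at 0.692 water and removes 0.535 of that water:
0.535×0.692×(1−α)×1060 = 304.26
(1−α) = 304.26/392.43 = 0.7753;  α = 0.2247.
Bypass flow = 0.2247×1060 = 238.17 kg/h.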